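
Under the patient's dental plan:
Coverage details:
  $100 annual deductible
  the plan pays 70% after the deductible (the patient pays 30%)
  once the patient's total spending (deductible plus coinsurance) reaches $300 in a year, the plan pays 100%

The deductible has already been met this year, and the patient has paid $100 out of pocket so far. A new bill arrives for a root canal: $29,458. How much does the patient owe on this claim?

The deductible is already satisfied, so the full bill goes to coinsurance.
Patient's 30% share of $29,458 is $8,837.40.
That would bring total out-of-pocket to $8,937.40, past the $300 cap. The patient is capped at $300 − $100 = $200 on this claim.

$200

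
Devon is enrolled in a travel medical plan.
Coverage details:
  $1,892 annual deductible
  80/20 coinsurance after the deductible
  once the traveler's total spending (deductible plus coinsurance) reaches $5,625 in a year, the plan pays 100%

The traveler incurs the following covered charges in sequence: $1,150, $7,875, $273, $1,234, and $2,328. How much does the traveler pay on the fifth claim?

$465.60

Claim 1 ($1,150): all of it applies to the deductible. Cost to traveler: $1,150. OOP to date $1,150.
Claim 2 ($7,875): $742 finishes the deductible; $7,133 goes to coinsurance; 20% of $7,133 = $1,426.60. Cost to traveler: $2,168.60. OOP to date $3,318.60.
Claim 3 ($273): deductible already satisfied, so traveler's share is 20% × $273 = $54.60. Traveler owes $54.60 (running OOP $3,373.20).
Claim 4 ($1,234): deductible already satisfied, so traveler's share is 20% × $1,234 = $246.80. Traveler owes $246.80 (running OOP $3,620).
Claim 5 ($2,328): deductible met; 20% of $2,328 = $465.60. Traveler owes $465.60 (running OOP $4,085.60).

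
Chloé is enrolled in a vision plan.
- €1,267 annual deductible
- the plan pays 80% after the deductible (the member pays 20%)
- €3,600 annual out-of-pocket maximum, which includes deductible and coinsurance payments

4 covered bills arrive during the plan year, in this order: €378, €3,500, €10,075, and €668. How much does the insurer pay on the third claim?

€8,264.20

Claim 1 (€378): entire amount goes to the deductible. Member owes €378 (running OOP €378). Plan pays €378 − €378 = €0.
Claim 2 (€3,500): deductible takes €889, €2,611 remains; coinsurance €2,611 × 20% = €522.20. Member pays €1,411.20; OOP now €1,789.20. Plan pays €3,500 − €1,411.20 = €2,088.80.
Claim 3 (€10,075): deductible met; 20% of €10,075 = €2,015. Adding that to €1,789.20 gives €3,804.20, past the €3,600 cap; member pays only €3,600 − €1,789.20 = €1,810.80. Insurer: €10,075 − €1,810.80 = €8,264.20.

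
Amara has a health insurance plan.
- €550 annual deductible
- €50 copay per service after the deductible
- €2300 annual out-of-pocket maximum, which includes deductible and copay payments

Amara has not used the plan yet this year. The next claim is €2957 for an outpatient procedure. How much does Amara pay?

Nothing has been paid toward the €550 deductible, so the first €550 of this charge is applied there.
The remaining €2407 (= €2957 − €550) moves to the copay.
Copay on this service: €50.
Patient responsibility before any cap: €550 + €50 = €600.
Year-to-date out-of-pocket becomes €0 + €600 = €600, still under the €2300 maximum, so no cap applies.

€600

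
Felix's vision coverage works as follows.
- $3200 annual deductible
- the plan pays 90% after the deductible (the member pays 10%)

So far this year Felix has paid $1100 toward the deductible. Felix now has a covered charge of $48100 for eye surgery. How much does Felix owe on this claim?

Deductible still to meet: $3200 − $1100 = $2100.
After the $2100 deductible portion, $48100 − $2100 = $46000 is subject to coinsurance.
Coinsurance: $46000 × 10% = $4600.
Member responsibility: $2100 + $4600 = $6700.

$6700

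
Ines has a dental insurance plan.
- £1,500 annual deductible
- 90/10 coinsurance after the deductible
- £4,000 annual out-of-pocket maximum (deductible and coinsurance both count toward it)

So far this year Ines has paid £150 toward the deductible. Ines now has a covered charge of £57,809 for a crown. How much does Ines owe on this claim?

£3,850

Deductible still to meet: £1,500 − £150 = £1,350.
The remaining £56,459 (= £57,809 − £1,350) moves to coinsurance.
Patient's 10% share of £56,459 is £5,645.90.
That puts the patient's cost at £1,350 + £5,645.90 = £6,995.90 before any cap.
Adding £6,995.90 to the £150 already spent would give £7,145.90, which exceeds the £4,000 cap; the patient pays just £4,000 − £150 = £3,850.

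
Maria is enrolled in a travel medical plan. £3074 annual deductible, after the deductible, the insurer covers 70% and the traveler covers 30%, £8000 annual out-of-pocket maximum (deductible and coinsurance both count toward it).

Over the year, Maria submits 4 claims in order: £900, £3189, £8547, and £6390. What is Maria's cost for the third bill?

Claim 1 (£900): all of it applies to the deductible. Cost to traveler: £900. OOP to date £900.
Claim 2 (£3189): £2174 to deductible, leaving £1015; coinsurance £1015 × 30% = £304.50. Cost to traveler: £2478.50. OOP to date £3378.50.
Claim 3 (£8547): deductible already satisfied, so traveler's share is 30% × £8547 = £2564.10. Traveler pays £2564.10; OOP now £5942.60.

£2564.10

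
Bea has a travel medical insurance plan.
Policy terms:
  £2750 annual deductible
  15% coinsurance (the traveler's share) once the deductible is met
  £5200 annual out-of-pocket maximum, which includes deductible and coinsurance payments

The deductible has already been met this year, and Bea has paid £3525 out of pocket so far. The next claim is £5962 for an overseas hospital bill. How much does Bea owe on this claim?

With the deductible met, the entire £5962 is subject to coinsurance.
15% of £5962 = £894.30 falls to the traveler.
Cumulative spending £3525 + £894.30 = £4419.30 stays under the £5200 maximum.

£894.30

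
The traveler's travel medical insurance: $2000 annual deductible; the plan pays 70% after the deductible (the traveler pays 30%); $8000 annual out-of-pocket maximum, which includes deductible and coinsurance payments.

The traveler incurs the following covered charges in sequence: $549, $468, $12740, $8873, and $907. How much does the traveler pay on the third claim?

$4510.10

#1 ($549): all of it applies to the deductible. Cost to traveler: $549. OOP to date $549.
#2 ($468): fully absorbed by the deductible. Traveler owes $468 (running OOP $1017).
#3 ($12740): deductible takes $983, $11757 remains; traveler's 30% is $3527.10. Traveler owes $4510.10 (running OOP $5527.10).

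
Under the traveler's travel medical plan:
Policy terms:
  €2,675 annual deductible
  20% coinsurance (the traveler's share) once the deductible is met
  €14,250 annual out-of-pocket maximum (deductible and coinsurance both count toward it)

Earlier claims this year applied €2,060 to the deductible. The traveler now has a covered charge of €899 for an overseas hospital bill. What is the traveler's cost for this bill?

Remaining deductible: €2,675 − €2,060 = €615.
The remaining €284 (= €899 − €615) moves to coinsurance.
20% of €284 = €56.80 falls to the traveler.
That puts the traveler's cost at €615 + €56.80 = €671.80 before any cap.
Year-to-date out-of-pocket becomes €2,060 + €671.80 = €2,731.80, still under the €14,250 maximum, so no cap applies.

€671.80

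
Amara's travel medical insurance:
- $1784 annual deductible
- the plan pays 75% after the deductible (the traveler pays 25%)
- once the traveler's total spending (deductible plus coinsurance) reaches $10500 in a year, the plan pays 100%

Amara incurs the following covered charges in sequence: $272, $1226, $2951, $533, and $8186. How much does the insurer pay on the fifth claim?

$6139.50

Claim 1 — $272: entire amount goes to the deductible. Traveler owes $272 (running OOP $272). Insurer: $272 − $272 = $0.
Claim 2 — $1226: fully absorbed by the deductible. Traveler owes $1226 (running OOP $1498). Plan pays $1226 − $1226 = $0.
Claim 3 — $2951: $286 to deductible, leaving $2665; traveler's 25% is $666.25. Traveler pays $952.25; OOP now $2450.25. Insurer: $2951 − $952.25 = $1998.75.
Claim 4 — $533: deductible met; 25% of $533 = $133.25. Traveler owes $133.25 (running OOP $2583.50). Insurer: $533 − $133.25 = $399.75.
Claim 5 — $8186: deductible met; 25% of $8186 = $2046.50. Traveler owes $2046.50 (running OOP $4630). Insurer: $8186 − $2046.50 = $6139.50.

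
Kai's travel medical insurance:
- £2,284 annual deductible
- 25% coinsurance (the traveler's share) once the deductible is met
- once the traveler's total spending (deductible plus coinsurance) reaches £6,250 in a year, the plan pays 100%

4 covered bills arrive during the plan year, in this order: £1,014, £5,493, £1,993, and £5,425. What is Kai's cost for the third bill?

£498.25

#1 (£1,014): all of it applies to the deductible. Traveler owes £1,014 (running OOP £1,014).
#2 (£5,493): £1,270 to deductible, leaving £4,223; traveler's 25% is £1,055.75. Traveler pays £2,325.75; OOP now £3,339.75.
#3 (£1,993): 25% coinsurance on £1,993 = £498.25. Cost to traveler: £498.25. OOP to date £3,838.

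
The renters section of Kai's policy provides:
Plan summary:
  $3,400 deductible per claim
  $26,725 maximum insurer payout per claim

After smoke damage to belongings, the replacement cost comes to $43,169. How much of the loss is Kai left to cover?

$16,444

After the deductible, $43,169 − $3,400 = $39,769 remains.
Since $39,769 > $26,725, the payout is capped at $26,725.
Out of pocket: $43,169 − $26,725 = $16,444.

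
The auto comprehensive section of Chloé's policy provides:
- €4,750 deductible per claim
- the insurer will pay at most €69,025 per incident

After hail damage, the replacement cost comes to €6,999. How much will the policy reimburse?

€2,249

After the deductible, €6,999 − €4,750 = €2,249 remains.
€2,249 ≤ €69,025, so the limit doesn't bind; insurer pays €2,249.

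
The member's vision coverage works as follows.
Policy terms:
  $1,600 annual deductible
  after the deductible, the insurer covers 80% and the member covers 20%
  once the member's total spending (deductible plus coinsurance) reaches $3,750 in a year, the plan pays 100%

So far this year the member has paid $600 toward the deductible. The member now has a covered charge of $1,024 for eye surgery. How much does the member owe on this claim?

$1,004.80

$600 of the $1,600 deductible is already met, leaving $1,000.
After the $1,000 deductible portion, $1,024 − $1,000 = $24 is subject to coinsurance.
Coinsurance: $24 × 20% = $4.80.
Member responsibility before any cap: $1,000 + $4.80 = $1,004.80.
Total out-of-pocket so far would be $600 + $1,004.80 = $1,604.80, below the $3,750 cap — no reduction.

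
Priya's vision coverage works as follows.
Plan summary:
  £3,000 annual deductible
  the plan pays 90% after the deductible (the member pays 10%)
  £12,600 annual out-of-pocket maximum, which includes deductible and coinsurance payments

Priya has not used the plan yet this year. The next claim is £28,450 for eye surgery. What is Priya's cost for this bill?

Deductible not yet touched, so the first £3,000 of the bill goes to the deductible.
After the £3,000 deductible portion, £28,450 − £3,000 = £25,450 is subject to coinsurance.
10% of £25,450 = £2,545 falls to the member.
That puts the member's cost at £3,000 + £2,545 = £5,545 before any cap.
Total out-of-pocket so far would be £0 + £5,545 = £5,545, below the £12,600 cap — no reduction.

£5,545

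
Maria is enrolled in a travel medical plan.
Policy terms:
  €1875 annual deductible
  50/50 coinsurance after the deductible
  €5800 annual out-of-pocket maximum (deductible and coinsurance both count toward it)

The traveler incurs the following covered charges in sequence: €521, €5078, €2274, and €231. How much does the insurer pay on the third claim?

Claim 1 — €521: entire amount goes to the deductible. Cost to traveler: €521. OOP to date €521. Plan pays €521 − €521 = €0.
Claim 2 — €5078: €1354 to deductible, leaving €3724; coinsurance €3724 × 50% = €1862. Cost to traveler: €3216. OOP to date €3737. Insurer: €5078 − €3216 = €1862.
Claim 3 — €2274: 50% coinsurance on €2274 = €1137. Cost to traveler: €1137. OOP to date €4874. Plan pays €2274 − €1137 = €1137.

€1137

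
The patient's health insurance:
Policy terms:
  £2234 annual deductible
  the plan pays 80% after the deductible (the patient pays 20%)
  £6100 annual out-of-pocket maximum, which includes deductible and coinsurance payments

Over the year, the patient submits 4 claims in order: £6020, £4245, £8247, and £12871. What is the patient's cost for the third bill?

£1649.40

Claim 1 — £6020: £2234 finishes the deductible; £3786 goes to coinsurance; coinsurance £3786 × 20% = £757.20. Patient owes £2991.20 (running OOP £2991.20).
Claim 2 — £4245: 20% coinsurance on £4245 = £849. Patient owes £849 (running OOP £3840.20).
Claim 3 — £8247: deductible already satisfied, so patient's share is 20% × £8247 = £1649.40. Patient pays £1649.40; OOP now £5489.60.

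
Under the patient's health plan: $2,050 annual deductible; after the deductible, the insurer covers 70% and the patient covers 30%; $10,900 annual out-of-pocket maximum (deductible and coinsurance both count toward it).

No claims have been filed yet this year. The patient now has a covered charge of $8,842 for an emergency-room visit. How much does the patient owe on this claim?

$4,087.60

Deductible not yet touched, so the first $2,050 of the bill goes to the deductible.
The remaining $6,792 (= $8,842 − $2,050) moves to coinsurance.
30% of $6,792 = $2,037.60 falls to the patient.
So the patient owes $2,050 + $2,037.60 = $4,087.60 before any cap.
Cumulative spending $0 + $4,087.60 = $4,087.60 stays under the $10,900 maximum.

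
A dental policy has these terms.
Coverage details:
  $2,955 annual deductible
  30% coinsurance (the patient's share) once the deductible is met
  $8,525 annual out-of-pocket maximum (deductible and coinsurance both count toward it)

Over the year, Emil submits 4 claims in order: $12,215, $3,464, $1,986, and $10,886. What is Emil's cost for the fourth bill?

Bill 1, $12,215: $2,955 to deductible, leaving $9,260; 30% of $9,260 = $2,778. Patient pays $5,733; OOP now $5,733.
Bill 2, $3,464: deductible met; 30% of $3,464 = $1,039.20. Patient pays $1,039.20; OOP now $6,772.20.
Bill 3, $1,986: deductible met; 30% of $1,986 = $595.80. Patient pays $595.80; OOP now $7,368.
Bill 4, $10,886: deductible met; 30% of $10,886 = $3,265.80. Adding that to $7,368 gives $10,633.80, past the $8,525 cap; patient pays only $8,525 − $7,368 = $1,157.

$1,157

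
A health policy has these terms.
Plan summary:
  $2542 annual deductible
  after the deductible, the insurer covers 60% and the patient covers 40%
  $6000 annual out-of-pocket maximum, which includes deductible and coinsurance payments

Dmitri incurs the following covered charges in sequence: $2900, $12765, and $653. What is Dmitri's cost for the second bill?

$3314.80

Claim 1 — $2900: deductible takes $2542, $358 remains; 40% of $358 = $143.20. Patient pays $2685.20; OOP now $2685.20.
Claim 2 — $12765: 40% coinsurance on $12765 = $5106. Adding that to $2685.20 gives $7791.20, past the $6000 cap; patient pays only $6000 − $2685.20 = $3314.80.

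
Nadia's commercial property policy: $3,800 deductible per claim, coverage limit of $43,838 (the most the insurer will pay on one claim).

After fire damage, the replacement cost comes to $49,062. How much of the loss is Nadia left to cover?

$5,224

Less the $3,800 deductible: $49,062 − $3,800 = $45,262.
$45,262 exceeds the $43,838 limit, so the insurer pays the limit: $43,838.
The business bears the rest of the original loss: $49,062 − $43,838 = $5,224.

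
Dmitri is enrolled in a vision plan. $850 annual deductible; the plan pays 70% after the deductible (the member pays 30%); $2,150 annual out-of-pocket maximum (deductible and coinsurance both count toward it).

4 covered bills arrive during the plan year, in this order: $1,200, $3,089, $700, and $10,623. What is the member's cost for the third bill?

$210

Claim 1 — $1,200: $850 to deductible, leaving $350; member's 30% is $105. Member owes $955 (running OOP $955).
Claim 2 — $3,089: deductible met; 30% of $3,089 = $926.70. Member owes $926.70 (running OOP $1,881.70).
Claim 3 — $700: deductible met; 30% of $700 = $210. Member pays $210; OOP now $2,091.70.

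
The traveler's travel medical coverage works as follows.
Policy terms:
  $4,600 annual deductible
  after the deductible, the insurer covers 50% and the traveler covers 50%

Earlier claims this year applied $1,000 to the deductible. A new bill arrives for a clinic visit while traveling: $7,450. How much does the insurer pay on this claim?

Remaining deductible: $4,600 − $1,000 = $3,600.
The remaining $3,850 (= $7,450 − $3,600) moves to coinsurance.
Traveler's 50% share of $3,850 is $1,925.
Traveler responsibility: $3,600 + $1,925 = $5,525.
The plan picks up $7,450 − $5,525 = $1,925.

$1,925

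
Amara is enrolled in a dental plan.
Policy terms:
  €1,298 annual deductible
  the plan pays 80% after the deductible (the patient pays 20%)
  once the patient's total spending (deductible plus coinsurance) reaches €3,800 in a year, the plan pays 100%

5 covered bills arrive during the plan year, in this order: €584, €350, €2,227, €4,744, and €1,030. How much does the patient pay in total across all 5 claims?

Claim 1 — €584: entire amount goes to the deductible. Patient owes €584 (running OOP €584).
Claim 2 — €350: entire amount goes to the deductible. Cost to patient: €350. OOP to date €934.
Claim 3 — €2,227: €364 to deductible, leaving €1,863; 20% of €1,863 = €372.60. Patient pays €736.60; OOP now €1,670.60.
Claim 4 — €4,744: deductible met; 20% of €4,744 = €948.80. Patient owes €948.80 (running OOP €2,619.40).
Claim 5 — €1,030: deductible already satisfied, so patient's share is 20% × €1,030 = €206. Patient owes €206 (running OOP €2,825.40).
Total paid by the patient: €584 + €350 + €736.60 + €948.80 + €206 = €2,825.40.

€2,825.40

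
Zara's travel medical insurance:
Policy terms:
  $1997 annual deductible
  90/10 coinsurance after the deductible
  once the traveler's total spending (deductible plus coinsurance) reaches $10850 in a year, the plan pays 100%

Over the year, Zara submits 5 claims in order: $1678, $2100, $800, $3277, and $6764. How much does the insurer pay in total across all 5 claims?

$11359.80

Claim 1 — $1678: fully absorbed by the deductible. Traveler pays $1678; OOP now $1678. Plan pays $1678 − $1678 = $0.
Claim 2 — $2100: $319 to deductible, leaving $1781; traveler's 10% is $178.10. Traveler pays $497.10; OOP now $2175.10. Plan pays $2100 − $497.10 = $1602.90.
Claim 3 — $800: deductible met; 10% of $800 = $80. Cost to traveler: $80. OOP to date $2255.10. Plan pays $800 − $80 = $720.
Claim 4 — $3277: deductible already satisfied, so traveler's share is 10% × $3277 = $327.70. Cost to traveler: $327.70. OOP to date $2582.80. Insurer: $3277 − $327.70 = $2949.30.
Claim 5 — $6764: deductible already satisfied, so traveler's share is 10% × $6764 = $676.40. Traveler pays $676.40; OOP now $3259.20. Insurer: $6764 − $676.40 = $6087.60.
Insurer total: $0 + $1602.90 + $720 + $2949.30 + $6087.60 = $11359.80.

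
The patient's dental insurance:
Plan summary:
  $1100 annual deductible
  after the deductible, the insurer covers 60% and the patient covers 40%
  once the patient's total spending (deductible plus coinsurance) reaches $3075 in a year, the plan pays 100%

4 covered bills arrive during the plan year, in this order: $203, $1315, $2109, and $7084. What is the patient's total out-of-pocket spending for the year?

$3075

Bill 1, $203: entire amount goes to the deductible. Patient pays $203; OOP now $203.
Bill 2, $1315: $897 finishes the deductible; $418 goes to coinsurance; coinsurance $418 × 40% = $167.20. Patient owes $1064.20 (running OOP $1267.20).
Bill 3, $2109: deductible already satisfied, so patient's share is 40% × $2109 = $843.60. Cost to patient: $843.60. OOP to date $2110.80.
Bill 4, $7084: deductible met; 40% of $7084 = $2833.60. That would push OOP to $4944.40, over the $3075 cap, so patient pays $3075 − $2110.80 = $964.20.
Summing the patient's payments: $203 + $1064.20 + $843.60 + $964.20 = $3075.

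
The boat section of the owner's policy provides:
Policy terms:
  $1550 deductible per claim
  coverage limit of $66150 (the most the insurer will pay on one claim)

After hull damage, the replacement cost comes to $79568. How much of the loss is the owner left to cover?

After the deductible, $79568 − $1550 = $78018 remains.
Since $78018 > $66150, the payout is capped at $66150.
Out of pocket: $79568 − $66150 = $13418.

$13418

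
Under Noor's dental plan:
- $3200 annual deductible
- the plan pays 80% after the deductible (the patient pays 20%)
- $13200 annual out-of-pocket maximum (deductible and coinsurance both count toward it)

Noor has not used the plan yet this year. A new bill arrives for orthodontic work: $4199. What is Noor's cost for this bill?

Deductible not yet touched, so the first $3200 of the bill goes to the deductible.
The remaining $999 (= $4199 − $3200) moves to coinsurance.
Patient's 20% share of $999 is $199.80.
Patient responsibility before any cap: $3200 + $199.80 = $3399.80.
Total out-of-pocket so far would be $0 + $3399.80 = $3399.80, below the $13200 cap — no reduction.

$3399.80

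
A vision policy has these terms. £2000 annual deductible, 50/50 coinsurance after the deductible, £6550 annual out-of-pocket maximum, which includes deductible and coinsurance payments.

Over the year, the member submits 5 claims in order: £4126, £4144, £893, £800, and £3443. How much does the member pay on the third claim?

£446.50

Claim 1 — £4126: £2000 to deductible, leaving £2126; member's 50% is £1063. Member pays £3063; OOP now £3063.
Claim 2 — £4144: deductible met; 50% of £4144 = £2072. Member owes £2072 (running OOP £5135).
Claim 3 — £893: deductible already satisfied, so member's share is 50% × £893 = £446.50. Cost to member: £446.50. OOP to date £5581.50.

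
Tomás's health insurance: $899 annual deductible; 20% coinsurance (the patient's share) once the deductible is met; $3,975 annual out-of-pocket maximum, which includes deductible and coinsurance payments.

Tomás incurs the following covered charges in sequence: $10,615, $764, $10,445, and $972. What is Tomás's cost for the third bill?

Claim 1 ($10,615): $899 finishes the deductible; $9,716 goes to coinsurance; patient's 20% is $1,943.20. Cost to patient: $2,842.20. OOP to date $2,842.20.
Claim 2 ($764): deductible met; 20% of $764 = $152.80. Patient owes $152.80 (running OOP $2,995).
Claim 3 ($10,445): deductible already satisfied, so patient's share is 20% × $10,445 = $2,089. That would push OOP to $5,084, over the $3,975 cap, so patient pays $3,975 − $2,995 = $980.

$980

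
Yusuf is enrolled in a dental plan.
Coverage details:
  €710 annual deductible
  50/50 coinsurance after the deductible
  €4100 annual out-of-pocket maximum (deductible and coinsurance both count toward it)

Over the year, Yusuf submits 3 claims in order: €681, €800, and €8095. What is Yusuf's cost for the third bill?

€3004.50

Bill 1, €681: entire amount goes to the deductible. Patient owes €681 (running OOP €681).
Bill 2, €800: €29 to deductible, leaving €771; 50% of €771 = €385.50. Cost to patient: €414.50. OOP to date €1095.50.
Bill 3, €8095: 50% coinsurance on €8095 = €4047.50. That would push OOP to €5143, over the €4100 cap, so patient pays €4100 − €1095.50 = €3004.50.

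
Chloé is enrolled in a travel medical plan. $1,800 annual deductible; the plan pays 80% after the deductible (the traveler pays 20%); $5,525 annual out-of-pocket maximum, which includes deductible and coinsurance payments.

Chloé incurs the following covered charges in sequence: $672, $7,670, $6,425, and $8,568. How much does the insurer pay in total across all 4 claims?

$17,810

Claim 1 — $672: fully absorbed by the deductible. Traveler pays $672; OOP now $672. Insurer: $672 − $672 = $0.
Claim 2 — $7,670: $1,128 to deductible, leaving $6,542; traveler's 20% is $1,308.40. Cost to traveler: $2,436.40. OOP to date $3,108.40. Plan pays $7,670 − $2,436.40 = $5,233.60.
Claim 3 — $6,425: deductible met; 20% of $6,425 = $1,285. Cost to traveler: $1,285. OOP to date $4,393.40. Insurer: $6,425 − $1,285 = $5,140.
Claim 4 — $8,568: 20% coinsurance on $8,568 = $1,713.60. OOP would hit $6,107 > $5,525, so the cap limits the traveler to $5,525 − $4,393.40 = $1,131.60. Insurer: $8,568 − $1,131.60 = $7,436.40.
Insurer total = bills − traveler's total = $23,335 − $5,525 = $17,810.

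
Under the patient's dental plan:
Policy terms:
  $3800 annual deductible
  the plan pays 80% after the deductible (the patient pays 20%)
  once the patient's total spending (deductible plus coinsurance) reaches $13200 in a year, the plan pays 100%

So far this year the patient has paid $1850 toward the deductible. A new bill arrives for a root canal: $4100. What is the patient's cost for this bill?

$2380

Remaining deductible: $3800 − $1850 = $1950.
That leaves $4100 − $1950 = $2150 for coinsurance.
Coinsurance: $2150 × 20% = $430.
That puts the patient's cost at $1950 + $430 = $2380 before any cap.
Total out-of-pocket so far would be $1850 + $2380 = $4230, below the $13200 cap — no reduction.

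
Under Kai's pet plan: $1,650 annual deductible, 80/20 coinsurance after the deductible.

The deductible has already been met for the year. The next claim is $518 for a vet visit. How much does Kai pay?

$103.60

The deductible is already satisfied, so the full bill goes to coinsurance.
Coinsurance: $518 × 20% = $103.60.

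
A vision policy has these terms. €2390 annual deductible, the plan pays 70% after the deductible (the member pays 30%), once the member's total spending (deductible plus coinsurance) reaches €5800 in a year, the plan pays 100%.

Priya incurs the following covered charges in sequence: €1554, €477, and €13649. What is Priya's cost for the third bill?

€3769

Claim 1 — €1554: fully absorbed by the deductible. Member pays €1554; OOP now €1554.
Claim 2 — €477: all of it applies to the deductible. Member pays €477; OOP now €2031.
Claim 3 — €13649: €359 finishes the deductible; €13290 goes to coinsurance; member's 30% is €3987. Claim cost before the cap: €359 + €3987 = €4346. OOP would hit €6377 > €5800, so the cap limits the member to €5800 − €2031 = €3769.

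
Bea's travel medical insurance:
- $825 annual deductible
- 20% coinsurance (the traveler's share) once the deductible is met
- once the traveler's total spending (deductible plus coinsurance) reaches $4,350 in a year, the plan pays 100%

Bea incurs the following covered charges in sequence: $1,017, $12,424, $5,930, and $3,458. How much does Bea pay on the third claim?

$1,001.80

Claim 1 — $1,017: $825 finishes the deductible; $192 goes to coinsurance; traveler's 20% is $38.40. Traveler owes $863.40 (running OOP $863.40).
Claim 2 — $12,424: 20% coinsurance on $12,424 = $2,484.80. Traveler owes $2,484.80 (running OOP $3,348.20).
Claim 3 — $5,930: 20% coinsurance on $5,930 = $1,186. That would push OOP to $4,534.20, over the $4,350 cap, so traveler pays $4,350 − $3,348.20 = $1,001.80.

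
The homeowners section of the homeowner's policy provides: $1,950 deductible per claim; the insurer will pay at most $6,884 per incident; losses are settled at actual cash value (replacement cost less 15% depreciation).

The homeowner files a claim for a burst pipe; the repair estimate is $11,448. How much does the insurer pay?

Actual cash value after 15% depreciation: $11,448 × 85% = $9,730.80.
After the deductible, $9,730.80 − $1,950 = $7,780.80 remains.
Since $7,780.80 > $6,884, the payout is capped at $6,884.

$6,884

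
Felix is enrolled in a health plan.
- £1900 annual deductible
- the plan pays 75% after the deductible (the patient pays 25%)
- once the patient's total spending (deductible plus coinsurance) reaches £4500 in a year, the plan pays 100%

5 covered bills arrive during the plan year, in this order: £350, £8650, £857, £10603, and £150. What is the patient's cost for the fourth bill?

£610.75

Bill 1, £350: entire amount goes to the deductible. Patient pays £350; OOP now £350.
Bill 2, £8650: deductible takes £1550, £7100 remains; coinsurance £7100 × 25% = £1775. Patient owes £3325 (running OOP £3675).
Bill 3, £857: deductible met; 25% of £857 = £214.25. Cost to patient: £214.25. OOP to date £3889.25.
Bill 4, £10603: deductible met; 25% of £10603 = £2650.75. Adding that to £3889.25 gives £6540, past the £4500 cap; patient pays only £4500 − £3889.25 = £610.75.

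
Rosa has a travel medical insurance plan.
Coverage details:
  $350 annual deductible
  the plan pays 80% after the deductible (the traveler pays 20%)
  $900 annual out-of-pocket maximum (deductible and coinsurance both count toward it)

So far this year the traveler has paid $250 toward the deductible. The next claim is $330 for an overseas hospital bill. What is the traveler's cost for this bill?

Deductible still to meet: $350 − $250 = $100.
The remaining $230 (= $330 − $100) moves to coinsurance.
Coinsurance: $230 × 20% = $46.
Traveler responsibility before any cap: $100 + $46 = $146.
Year-to-date out-of-pocket becomes $250 + $146 = $396, still under the $900 maximum, so no cap applies.

$146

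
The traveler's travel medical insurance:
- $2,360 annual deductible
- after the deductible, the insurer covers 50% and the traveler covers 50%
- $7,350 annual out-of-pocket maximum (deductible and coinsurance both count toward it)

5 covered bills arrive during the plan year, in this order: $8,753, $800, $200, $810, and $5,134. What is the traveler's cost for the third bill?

Claim 1 ($8,753): deductible takes $2,360, $6,393 remains; 50% of $6,393 = $3,196.50. Traveler owes $5,556.50 (running OOP $5,556.50).
Claim 2 ($800): deductible already satisfied, so traveler's share is 50% × $800 = $400. Cost to traveler: $400. OOP to date $5,956.50.
Claim 3 ($200): deductible already satisfied, so traveler's share is 50% × $200 = $100. Cost to traveler: $100. OOP to date $6,056.50.

$100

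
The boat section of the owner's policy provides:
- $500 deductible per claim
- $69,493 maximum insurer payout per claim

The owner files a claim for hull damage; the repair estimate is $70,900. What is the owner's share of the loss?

$1,407

Less the $500 deductible: $70,900 − $500 = $70,400.
The $69,493 per-incident cap binds; insurer pays $69,493.
The owner bears the rest of the original loss: $70,900 − $69,493 = $1,407.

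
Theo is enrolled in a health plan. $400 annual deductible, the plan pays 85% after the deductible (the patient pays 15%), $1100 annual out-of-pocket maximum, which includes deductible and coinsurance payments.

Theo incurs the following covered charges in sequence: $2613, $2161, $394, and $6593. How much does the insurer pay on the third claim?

Bill 1, $2613: deductible takes $400, $2213 remains; 15% of $2213 = $331.95. Patient owes $731.95 (running OOP $731.95). Insurer: $2613 − $731.95 = $1881.05.
Bill 2, $2161: deductible already satisfied, so patient's share is 15% × $2161 = $324.15. Patient owes $324.15 (running OOP $1056.10). Plan pays $2161 − $324.15 = $1836.85.
Bill 3, $394: deductible met; 15% of $394 = $59.10. Adding that to $1056.10 gives $1115.20, past the $1100 cap; patient pays only $1100 − $1056.10 = $43.90. Insurer: $394 − $43.90 = $350.10.

$350.10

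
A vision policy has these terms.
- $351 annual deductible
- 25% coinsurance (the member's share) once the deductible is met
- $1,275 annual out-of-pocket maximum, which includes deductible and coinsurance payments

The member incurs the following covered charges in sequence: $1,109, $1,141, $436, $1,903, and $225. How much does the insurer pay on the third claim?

Bill 1, $1,109: $351 to deductible, leaving $758; member's 25% is $189.50. Cost to member: $540.50. OOP to date $540.50. Insurer: $1,109 − $540.50 = $568.50.
Bill 2, $1,141: deductible met; 25% of $1,141 = $285.25. Member pays $285.25; OOP now $825.75. Plan pays $1,141 − $285.25 = $855.75.
Bill 3, $436: 25% coinsurance on $436 = $109. Member pays $109; OOP now $934.75. Plan pays $436 − $109 = $327.

$327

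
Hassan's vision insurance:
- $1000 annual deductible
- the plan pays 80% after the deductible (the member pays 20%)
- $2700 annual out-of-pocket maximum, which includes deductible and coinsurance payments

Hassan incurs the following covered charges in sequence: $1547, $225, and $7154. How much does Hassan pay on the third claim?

$1430.80

#1 ($1547): deductible takes $1000, $547 remains; member's 20% is $109.40. Member owes $1109.40 (running OOP $1109.40).
#2 ($225): deductible already satisfied, so member's share is 20% × $225 = $45. Member owes $45 (running OOP $1154.40).
#3 ($7154): 20% coinsurance on $7154 = $1430.80. Member owes $1430.80 (running OOP $2585.20).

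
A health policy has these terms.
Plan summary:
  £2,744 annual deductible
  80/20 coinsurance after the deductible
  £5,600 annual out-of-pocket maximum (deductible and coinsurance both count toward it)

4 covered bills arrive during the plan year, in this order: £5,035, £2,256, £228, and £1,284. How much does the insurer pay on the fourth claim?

£1,027.20

Claim 1 — £5,035: deductible takes £2,744, £2,291 remains; patient's 20% is £458.20. Cost to patient: £3,202.20. OOP to date £3,202.20. Insurer: £5,035 − £3,202.20 = £1,832.80.
Claim 2 — £2,256: deductible met; 20% of £2,256 = £451.20. Cost to patient: £451.20. OOP to date £3,653.40. Plan pays £2,256 − £451.20 = £1,804.80.
Claim 3 — £228: 20% coinsurance on £228 = £45.60. Patient owes £45.60 (running OOP £3,699). Plan pays £228 − £45.60 = £182.40.
Claim 4 — £1,284: deductible already satisfied, so patient's share is 20% × £1,284 = £256.80. Patient pays £256.80; OOP now £3,955.80. Insurer: £1,284 − £256.80 = £1,027.20.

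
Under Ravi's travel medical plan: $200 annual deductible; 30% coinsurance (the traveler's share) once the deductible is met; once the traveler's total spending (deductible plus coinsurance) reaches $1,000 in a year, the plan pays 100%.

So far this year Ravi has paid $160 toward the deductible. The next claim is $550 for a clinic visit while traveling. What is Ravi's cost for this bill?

$160 of the $200 deductible is already met, leaving $40.
After the $40 deductible portion, $550 − $40 = $510 is subject to coinsurance.
30% of $510 = $153 falls to the traveler.
So the traveler owes $40 + $153 = $193 before any cap.
Total out-of-pocket so far would be $160 + $193 = $353, below the $1,000 cap — no reduction.

$193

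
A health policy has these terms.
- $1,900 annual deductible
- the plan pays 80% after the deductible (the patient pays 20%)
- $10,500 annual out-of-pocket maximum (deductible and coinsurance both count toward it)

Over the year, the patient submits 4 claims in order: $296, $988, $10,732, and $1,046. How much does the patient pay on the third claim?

$2,639.20

Claim 1 ($296): entire amount goes to the deductible. Patient owes $296 (running OOP $296).
Claim 2 ($988): all of it applies to the deductible. Patient pays $988; OOP now $1,284.
Claim 3 ($10,732): deductible takes $616, $10,116 remains; patient's 20% is $2,023.20. Patient pays $2,639.20; OOP now $3,923.20.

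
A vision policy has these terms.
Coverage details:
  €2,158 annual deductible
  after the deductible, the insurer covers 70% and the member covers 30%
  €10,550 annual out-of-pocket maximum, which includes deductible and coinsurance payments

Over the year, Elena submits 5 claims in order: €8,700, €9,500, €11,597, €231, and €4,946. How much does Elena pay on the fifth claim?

#1 (€8,700): €2,158 to deductible, leaving €6,542; member's 30% is €1,962.60. Member pays €4,120.60; OOP now €4,120.60.
#2 (€9,500): 30% coinsurance on €9,500 = €2,850. Member pays €2,850; OOP now €6,970.60.
#3 (€11,597): deductible met; 30% of €11,597 = €3,479.10. Member owes €3,479.10 (running OOP €10,449.70).
#4 (€231): deductible met; 30% of €231 = €69.30. Member pays €69.30; OOP now €10,519.
#5 (€4,946): 30% coinsurance on €4,946 = €1,483.80. OOP would hit €12,002.80 > €10,550, so the cap limits the member to €10,550 − €10,519 = €31.

€31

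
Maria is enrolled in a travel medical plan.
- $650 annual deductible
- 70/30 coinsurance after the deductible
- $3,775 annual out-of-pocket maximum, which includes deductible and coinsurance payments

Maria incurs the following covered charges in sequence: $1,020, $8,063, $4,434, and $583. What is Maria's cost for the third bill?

$595.10

Bill 1, $1,020: $650 to deductible, leaving $370; traveler's 30% is $111. Traveler pays $761; OOP now $761.
Bill 2, $8,063: deductible met; 30% of $8,063 = $2,418.90. Traveler pays $2,418.90; OOP now $3,179.90.
Bill 3, $4,434: 30% coinsurance on $4,434 = $1,330.20. That would push OOP to $4,510.10, over the $3,775 cap, so traveler pays $3,775 − $3,179.90 = $595.10.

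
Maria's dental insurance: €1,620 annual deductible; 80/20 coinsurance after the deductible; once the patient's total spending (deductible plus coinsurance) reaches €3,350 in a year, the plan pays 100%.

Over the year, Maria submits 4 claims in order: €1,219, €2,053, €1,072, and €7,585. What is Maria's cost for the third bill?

Bill 1, €1,219: all of it applies to the deductible. Patient owes €1,219 (running OOP €1,219).
Bill 2, €2,053: €401 to deductible, leaving €1,652; 20% of €1,652 = €330.40. Patient pays €731.40; OOP now €1,950.40.
Bill 3, €1,072: deductible already satisfied, so patient's share is 20% × €1,072 = €214.40. Patient owes €214.40 (running OOP €2,164.80).

€214.40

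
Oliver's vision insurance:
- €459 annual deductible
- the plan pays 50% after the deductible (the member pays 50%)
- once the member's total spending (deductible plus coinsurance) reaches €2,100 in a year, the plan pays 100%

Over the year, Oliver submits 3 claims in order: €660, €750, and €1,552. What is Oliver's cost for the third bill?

#1 (€660): €459 finishes the deductible; €201 goes to coinsurance; member's 50% is €100.50. Cost to member: €559.50. OOP to date €559.50.
#2 (€750): deductible already satisfied, so member's share is 50% × €750 = €375. Cost to member: €375. OOP to date €934.50.
#3 (€1,552): deductible met; 50% of €1,552 = €776. Member pays €776; OOP now €1,710.50.

€776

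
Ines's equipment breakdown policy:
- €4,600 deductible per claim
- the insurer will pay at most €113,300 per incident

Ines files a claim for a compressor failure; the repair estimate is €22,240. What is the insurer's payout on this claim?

Subtract the deductible: €22,240 − €4,600 = €17,640.
€17,640 is within the €113,300 limit, so the insurer pays €17,640.

€17,640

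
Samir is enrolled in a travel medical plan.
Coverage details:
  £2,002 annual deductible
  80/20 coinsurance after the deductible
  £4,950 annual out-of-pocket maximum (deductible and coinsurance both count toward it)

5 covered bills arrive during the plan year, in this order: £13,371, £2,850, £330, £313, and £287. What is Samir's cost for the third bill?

Claim 1 — £13,371: £2,002 finishes the deductible; £11,369 goes to coinsurance; 20% of £11,369 = £2,273.80. Traveler owes £4,275.80 (running OOP £4,275.80).
Claim 2 — £2,850: deductible already satisfied, so traveler's share is 20% × £2,850 = £570. Cost to traveler: £570. OOP to date £4,845.80.
Claim 3 — £330: 20% coinsurance on £330 = £66. Traveler owes £66 (running OOP £4,911.80).

£66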